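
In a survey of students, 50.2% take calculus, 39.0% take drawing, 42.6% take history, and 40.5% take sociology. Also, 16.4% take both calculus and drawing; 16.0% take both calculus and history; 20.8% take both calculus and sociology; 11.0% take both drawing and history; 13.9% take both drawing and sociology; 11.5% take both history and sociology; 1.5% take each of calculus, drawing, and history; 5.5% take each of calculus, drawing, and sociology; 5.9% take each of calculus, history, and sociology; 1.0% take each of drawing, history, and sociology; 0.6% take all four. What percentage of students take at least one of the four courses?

96.0%

By inclusion-exclusion,
P(≥1) = 50.2 + 39.0 + 42.6 + 40.5 − 16.4 − 16.0 − 20.8 − 11.0 − 13.9 − 11.5 + 1.5 + 5.5 + 5.9 + 1.0 − 0.6 = 96.0%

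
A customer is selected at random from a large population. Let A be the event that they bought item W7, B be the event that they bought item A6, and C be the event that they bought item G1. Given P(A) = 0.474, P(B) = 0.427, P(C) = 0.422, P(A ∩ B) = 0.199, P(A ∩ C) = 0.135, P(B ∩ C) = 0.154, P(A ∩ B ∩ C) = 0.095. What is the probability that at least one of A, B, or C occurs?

0.930

Inclusion–exclusion gives
P(A ∪ B ∪ C) = 0.474 + 0.427 + 0.422 − 0.199 − 0.135 − 0.154 + 0.095 = 0.930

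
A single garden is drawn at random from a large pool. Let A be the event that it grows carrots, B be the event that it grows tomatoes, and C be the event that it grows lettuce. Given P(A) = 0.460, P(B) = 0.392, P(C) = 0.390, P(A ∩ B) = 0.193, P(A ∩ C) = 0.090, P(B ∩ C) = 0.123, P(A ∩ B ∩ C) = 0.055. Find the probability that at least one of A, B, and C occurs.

0.891

Apply inclusion-exclusion:
P(A ∪ B ∪ C) = 0.460 + 0.392 + 0.390 − 0.193 − 0.090 − 0.123 + 0.055 = 0.891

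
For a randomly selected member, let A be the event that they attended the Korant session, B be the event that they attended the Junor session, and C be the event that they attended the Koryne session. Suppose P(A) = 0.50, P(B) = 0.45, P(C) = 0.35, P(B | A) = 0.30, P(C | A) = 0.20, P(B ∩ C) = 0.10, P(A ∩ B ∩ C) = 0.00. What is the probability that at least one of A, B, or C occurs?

0.95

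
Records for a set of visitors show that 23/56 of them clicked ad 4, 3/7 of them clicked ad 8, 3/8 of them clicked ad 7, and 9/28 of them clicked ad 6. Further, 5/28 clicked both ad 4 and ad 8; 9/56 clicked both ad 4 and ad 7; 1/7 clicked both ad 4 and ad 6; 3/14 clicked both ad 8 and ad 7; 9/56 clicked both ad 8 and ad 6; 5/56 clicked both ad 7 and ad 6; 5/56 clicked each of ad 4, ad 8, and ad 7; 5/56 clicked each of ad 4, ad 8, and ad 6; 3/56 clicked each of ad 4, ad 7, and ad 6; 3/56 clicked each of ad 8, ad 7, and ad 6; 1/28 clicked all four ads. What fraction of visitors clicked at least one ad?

P(≥1) = 23/56 + 3/7 + 3/8 + 9/28 − 5/28 − 9/56 − 1/7 − 3/14 − 9/56 − 5/56 + 5/56 + 5/56 + 3/56 + 3/56 − 1/28 = 47/56

47/56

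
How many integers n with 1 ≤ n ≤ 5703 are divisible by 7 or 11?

1258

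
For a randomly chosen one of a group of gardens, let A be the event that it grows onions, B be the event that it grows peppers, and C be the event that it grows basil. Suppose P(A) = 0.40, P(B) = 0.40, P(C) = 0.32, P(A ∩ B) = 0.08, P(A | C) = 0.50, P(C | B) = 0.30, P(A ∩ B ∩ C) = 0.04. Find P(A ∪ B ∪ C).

P(A ∩ C) = P(C)·P(A|C) = 0.32 × 0.50 = 0.16
P(B ∩ C) = P(B)·P(C|B) = 0.40 × 0.30 = 0.12
P(A ∪ B ∪ C) = 0.40 + 0.40 + 0.32 − 0.08 − 0.16 − 0.12 + 0.04 = 0.80

0.80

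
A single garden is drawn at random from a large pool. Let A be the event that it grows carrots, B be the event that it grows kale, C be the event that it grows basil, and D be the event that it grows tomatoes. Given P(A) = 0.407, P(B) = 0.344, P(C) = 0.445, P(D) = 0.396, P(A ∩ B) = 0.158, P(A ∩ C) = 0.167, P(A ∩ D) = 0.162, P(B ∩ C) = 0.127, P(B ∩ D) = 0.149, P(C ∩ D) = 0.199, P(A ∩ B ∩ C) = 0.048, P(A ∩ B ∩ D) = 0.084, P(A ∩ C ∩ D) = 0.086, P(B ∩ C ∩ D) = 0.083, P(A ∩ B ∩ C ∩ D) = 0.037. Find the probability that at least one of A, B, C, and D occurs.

P(A ∪ B ∪ C ∪ D) = 0.407 + 0.344 + 0.445 + 0.396 − 0.158 − 0.167 − 0.162 − 0.127 − 0.149 − 0.199 + 0.048 + 0.084 + 0.086 + 0.083 − 0.037 = 0.894

0.894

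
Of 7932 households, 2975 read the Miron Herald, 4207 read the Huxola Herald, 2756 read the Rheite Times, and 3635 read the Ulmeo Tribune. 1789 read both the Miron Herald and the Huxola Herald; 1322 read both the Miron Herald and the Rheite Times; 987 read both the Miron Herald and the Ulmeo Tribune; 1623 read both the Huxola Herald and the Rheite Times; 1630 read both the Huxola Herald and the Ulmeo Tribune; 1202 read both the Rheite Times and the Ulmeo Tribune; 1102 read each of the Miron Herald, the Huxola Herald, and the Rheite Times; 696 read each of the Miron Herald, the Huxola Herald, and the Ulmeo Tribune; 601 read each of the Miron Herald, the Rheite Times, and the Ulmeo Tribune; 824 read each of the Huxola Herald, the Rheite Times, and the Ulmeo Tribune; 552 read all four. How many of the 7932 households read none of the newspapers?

Apply inclusion-exclusion:
|union| = 2975 + 4207 + 2756 + 3635 − 1789 − 1322 − 987 − 1623 − 1630 − 1202 + 1102 + 696 + 601 + 824 − 552 = 7691
None: 7932 − 7691 = 241

241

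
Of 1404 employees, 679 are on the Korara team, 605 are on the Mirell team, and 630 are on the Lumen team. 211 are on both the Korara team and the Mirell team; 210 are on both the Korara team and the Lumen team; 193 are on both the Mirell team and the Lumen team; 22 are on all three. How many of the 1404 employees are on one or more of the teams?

N(≥1) = 679 + 605 + 630 − 211 − 210 − 193 + 22 = 1322

1322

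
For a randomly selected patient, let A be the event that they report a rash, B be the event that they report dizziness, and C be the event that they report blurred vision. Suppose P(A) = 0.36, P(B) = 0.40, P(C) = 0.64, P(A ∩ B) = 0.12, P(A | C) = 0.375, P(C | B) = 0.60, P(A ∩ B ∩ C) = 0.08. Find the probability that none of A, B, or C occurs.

P(A ∩ C) = P(C)·P(A|C) = 0.64 × 0.375 = 0.24
P(B ∩ C) = P(B)·P(C|B) = 0.40 × 0.60 = 0.24
By inclusion–exclusion:
P(A ∪ B ∪ C) = 0.36 + 0.40 + 0.64 − 0.12 − 0.24 − 0.24 + 0.08 = 0.88
P(none) = 1 − 0.88 = 0.12

0.12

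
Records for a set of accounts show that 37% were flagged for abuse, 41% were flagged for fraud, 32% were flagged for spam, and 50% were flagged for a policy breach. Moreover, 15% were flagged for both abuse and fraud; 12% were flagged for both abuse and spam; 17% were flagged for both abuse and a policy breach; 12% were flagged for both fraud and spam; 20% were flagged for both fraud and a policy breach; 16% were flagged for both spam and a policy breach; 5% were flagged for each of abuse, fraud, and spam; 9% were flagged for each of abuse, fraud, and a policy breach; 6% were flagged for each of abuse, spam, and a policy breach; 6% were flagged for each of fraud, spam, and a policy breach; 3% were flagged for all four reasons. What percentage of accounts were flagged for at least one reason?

P(union) = 37 + 41 + 32 + 50 − 15 − 12 − 17 − 12 − 20 − 16 + 5 + 9 + 6 + 6 − 3 = 91%

91%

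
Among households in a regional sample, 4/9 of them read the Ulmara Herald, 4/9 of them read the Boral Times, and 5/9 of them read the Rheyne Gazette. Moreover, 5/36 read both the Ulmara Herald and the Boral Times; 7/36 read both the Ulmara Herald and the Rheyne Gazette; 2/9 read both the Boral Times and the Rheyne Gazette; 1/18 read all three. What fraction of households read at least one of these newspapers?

P(union) = 4/9 + 4/9 + 5/9 − 5/36 − 7/36 − 2/9 + 1/18 = 17/18

17/18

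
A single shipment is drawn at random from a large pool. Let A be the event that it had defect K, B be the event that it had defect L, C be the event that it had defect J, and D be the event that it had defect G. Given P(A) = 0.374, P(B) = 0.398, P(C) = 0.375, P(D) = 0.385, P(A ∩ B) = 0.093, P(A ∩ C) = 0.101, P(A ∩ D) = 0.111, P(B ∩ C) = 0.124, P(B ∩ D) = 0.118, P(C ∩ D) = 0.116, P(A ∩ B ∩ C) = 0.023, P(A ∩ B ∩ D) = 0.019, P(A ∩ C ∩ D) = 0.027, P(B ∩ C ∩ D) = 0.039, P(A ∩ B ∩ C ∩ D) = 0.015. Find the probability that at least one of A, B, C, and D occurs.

0.962

Inclusion–exclusion gives
P(A ∪ B ∪ C ∪ D) = 0.374 + 0.398 + 0.375 + 0.385 − 0.093 − 0.101 − 0.111 − 0.124 − 0.118 − 0.116 + 0.023 + 0.019 + 0.027 + 0.039 − 0.015 = 0.962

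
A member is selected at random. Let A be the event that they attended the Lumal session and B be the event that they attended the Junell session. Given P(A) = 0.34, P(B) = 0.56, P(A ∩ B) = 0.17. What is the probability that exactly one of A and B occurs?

0.56

P(exactly one) = 0.34 + 0.56 − 2·0.17 = 0.56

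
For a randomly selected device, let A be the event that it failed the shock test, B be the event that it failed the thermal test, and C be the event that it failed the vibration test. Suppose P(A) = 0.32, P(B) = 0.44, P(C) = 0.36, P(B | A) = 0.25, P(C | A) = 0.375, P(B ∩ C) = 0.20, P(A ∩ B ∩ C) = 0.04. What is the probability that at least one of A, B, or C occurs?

0.76

P(A ∩ B) = P(A)·P(B|A) = 0.32 × 0.25 = 0.08
P(A ∩ C) = P(A)·P(C|A) = 0.32 × 0.375 = 0.12
P(A ∪ B ∪ C) = 0.32 + 0.44 + 0.36 − 0.08 − 0.12 − 0.20 + 0.04 = 0.76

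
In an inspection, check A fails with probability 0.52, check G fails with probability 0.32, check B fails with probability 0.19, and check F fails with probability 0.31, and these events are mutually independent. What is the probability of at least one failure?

0.81757504

Since the events are independent, P(none) is the product of the individual non-occurrence probabilities.
P(none) = (1 − 0.52) × (1 − 0.32) × (1 − 0.19) × (1 − 0.31) = 0.48 × 0.68 × 0.81 × 0.69 = 0.18242496
P(at least one) = 1 − 0.18242496 = 0.81757504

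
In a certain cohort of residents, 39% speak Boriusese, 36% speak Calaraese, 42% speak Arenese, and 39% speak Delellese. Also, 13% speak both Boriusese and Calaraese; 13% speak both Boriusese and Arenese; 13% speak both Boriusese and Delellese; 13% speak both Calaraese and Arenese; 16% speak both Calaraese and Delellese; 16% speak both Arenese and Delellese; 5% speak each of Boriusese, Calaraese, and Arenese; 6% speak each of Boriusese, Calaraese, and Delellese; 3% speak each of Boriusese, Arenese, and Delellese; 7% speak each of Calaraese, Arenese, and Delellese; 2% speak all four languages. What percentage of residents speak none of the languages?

9%

By inclusion–exclusion:
P(≥1) = 39 + 36 + 42 + 39 − 13 − 13 − 13 − 13 − 16 − 16 + 5 + 6 + 3 + 7 − 2 = 91%
P(none) = 100% − 91% = 9%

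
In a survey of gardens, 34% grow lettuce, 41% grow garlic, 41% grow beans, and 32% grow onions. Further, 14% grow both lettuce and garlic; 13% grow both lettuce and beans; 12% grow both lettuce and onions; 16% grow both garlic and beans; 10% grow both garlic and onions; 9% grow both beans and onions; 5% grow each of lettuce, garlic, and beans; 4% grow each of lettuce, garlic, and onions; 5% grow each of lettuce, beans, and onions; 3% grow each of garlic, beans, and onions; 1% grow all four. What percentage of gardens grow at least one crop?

P(at least one) = 34 + 41 + 41 + 32 − 14 − 13 − 12 − 16 − 10 − 9 + 5 + 4 + 5 + 3 − 1 = 90%

90%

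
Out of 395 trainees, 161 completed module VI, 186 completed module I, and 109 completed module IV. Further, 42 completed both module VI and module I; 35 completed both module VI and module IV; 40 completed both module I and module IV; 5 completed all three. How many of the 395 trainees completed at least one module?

|union| = 161 + 186 + 109 − 42 − 35 − 40 + 5 = 344

344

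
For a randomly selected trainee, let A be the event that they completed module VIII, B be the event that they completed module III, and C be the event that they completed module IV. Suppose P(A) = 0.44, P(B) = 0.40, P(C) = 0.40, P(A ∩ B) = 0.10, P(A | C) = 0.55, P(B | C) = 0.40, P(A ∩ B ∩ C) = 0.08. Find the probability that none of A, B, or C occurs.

P(A ∩ C) = P(C)·P(A|C) = 0.40 × 0.55 = 0.22
P(B ∩ C) = P(C)·P(B|C) = 0.40 × 0.40 = 0.16
By inclusion-exclusion,
P(A ∪ B ∪ C) = 0.44 + 0.40 + 0.40 − 0.10 − 0.22 − 0.16 + 0.08 = 0.84
P(none) = 1 − 0.84 = 0.16

0.16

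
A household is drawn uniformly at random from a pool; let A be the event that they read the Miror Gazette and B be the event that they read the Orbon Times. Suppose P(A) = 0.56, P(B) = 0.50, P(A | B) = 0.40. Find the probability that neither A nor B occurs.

0.14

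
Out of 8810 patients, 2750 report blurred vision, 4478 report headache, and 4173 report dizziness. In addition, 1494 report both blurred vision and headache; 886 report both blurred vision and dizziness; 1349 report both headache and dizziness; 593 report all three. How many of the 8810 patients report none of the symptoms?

Inclusion–exclusion gives
N(≥1) = 2750 + 4478 + 4173 − 1494 − 886 − 1349 + 593 = 8265
None: 8810 − 8265 = 545

545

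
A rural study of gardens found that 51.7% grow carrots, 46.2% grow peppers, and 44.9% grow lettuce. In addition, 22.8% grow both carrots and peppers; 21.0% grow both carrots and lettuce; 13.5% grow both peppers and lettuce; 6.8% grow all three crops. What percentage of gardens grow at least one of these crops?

Apply inclusion-exclusion:
P(≥1) = 51.7 + 46.2 + 44.9 − 22.8 − 21.0 − 13.5 + 6.8 = 92.3%

92.3%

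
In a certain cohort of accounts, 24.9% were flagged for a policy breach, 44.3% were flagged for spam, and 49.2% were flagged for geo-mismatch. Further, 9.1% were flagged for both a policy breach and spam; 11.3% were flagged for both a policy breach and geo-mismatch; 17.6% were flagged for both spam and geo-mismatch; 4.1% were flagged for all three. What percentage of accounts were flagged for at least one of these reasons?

Apply inclusion-exclusion:
P(≥1) = 24.9 + 44.3 + 49.2 − 9.1 − 11.3 − 17.6 + 4.1 = 84.5%

84.5%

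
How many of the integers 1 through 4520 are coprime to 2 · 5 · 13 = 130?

1669

By inclusion-exclusion,
floor(4520/2) + floor(4520/5) + floor(4520/13) − floor(4520/10) − floor(4520/26) − floor(4520/65) + floor(4520/130) = 2260 + 904 + 347 − 452 − 173 − 69 + 34 = 2851
4520 − 2851 = 1669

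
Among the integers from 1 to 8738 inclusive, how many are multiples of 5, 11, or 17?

By inclusion-exclusion,
1747 + 794 + 514 − 158 − 102 − 46 + 9 = 2758

2758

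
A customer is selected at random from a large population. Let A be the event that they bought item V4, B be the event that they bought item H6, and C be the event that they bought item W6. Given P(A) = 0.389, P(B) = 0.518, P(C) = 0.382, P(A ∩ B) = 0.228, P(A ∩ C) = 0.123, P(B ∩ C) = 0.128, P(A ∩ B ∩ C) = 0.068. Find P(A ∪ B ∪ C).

0.878

P(A ∪ B ∪ C) = 0.389 + 0.518 + 0.382 − 0.228 − 0.123 − 0.128 + 0.068 = 0.878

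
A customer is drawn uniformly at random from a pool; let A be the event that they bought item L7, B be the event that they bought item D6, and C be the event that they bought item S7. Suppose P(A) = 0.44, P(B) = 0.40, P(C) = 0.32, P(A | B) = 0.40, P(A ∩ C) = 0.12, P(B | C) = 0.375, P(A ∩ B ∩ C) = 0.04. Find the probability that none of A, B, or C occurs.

0.20

P(A ∩ B) = P(B)·P(A|B) = 0.40 × 0.40 = 0.16
P(B ∩ C) = P(C)·P(B|C) = 0.32 × 0.375 = 0.12
By inclusion–exclusion:
P(A ∪ B ∪ C) = 0.44 + 0.40 + 0.32 − 0.16 − 0.12 − 0.12 + 0.04 = 0.80
P(none) = 1 − 0.80 = 0.20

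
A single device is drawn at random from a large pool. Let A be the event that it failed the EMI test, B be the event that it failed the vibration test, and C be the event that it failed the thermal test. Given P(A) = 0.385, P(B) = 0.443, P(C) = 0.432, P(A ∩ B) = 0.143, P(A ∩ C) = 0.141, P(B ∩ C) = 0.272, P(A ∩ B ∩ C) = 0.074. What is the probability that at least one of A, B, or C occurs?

0.778

By inclusion-exclusion,
P(A ∪ B ∪ C) = 0.385 + 0.443 + 0.432 − 0.143 − 0.141 − 0.272 + 0.074 = 0.778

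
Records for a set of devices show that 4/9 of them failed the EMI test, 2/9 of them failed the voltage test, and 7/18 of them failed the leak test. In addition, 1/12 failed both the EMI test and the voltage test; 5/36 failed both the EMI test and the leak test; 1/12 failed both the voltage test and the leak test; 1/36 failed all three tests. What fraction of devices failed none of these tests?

2/9

Apply inclusion-exclusion:
P(≥1) = 4/9 + 2/9 + 7/18 − 1/12 − 5/36 − 1/12 + 1/36 = 7/9
P(none) = 1 − 7/9 = 2/9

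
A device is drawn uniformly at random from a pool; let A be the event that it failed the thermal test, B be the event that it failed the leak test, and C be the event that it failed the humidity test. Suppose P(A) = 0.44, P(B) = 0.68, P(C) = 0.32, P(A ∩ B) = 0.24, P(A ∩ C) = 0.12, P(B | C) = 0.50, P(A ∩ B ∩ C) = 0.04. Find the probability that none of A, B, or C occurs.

0.04

P(B ∩ C) = P(C)·P(B|C) = 0.32 × 0.50 = 0.16
P(A ∪ B ∪ C) = 0.44 + 0.68 + 0.32 − 0.24 − 0.12 − 0.16 + 0.04 = 0.96
P(none) = 1 − 0.96 = 0.04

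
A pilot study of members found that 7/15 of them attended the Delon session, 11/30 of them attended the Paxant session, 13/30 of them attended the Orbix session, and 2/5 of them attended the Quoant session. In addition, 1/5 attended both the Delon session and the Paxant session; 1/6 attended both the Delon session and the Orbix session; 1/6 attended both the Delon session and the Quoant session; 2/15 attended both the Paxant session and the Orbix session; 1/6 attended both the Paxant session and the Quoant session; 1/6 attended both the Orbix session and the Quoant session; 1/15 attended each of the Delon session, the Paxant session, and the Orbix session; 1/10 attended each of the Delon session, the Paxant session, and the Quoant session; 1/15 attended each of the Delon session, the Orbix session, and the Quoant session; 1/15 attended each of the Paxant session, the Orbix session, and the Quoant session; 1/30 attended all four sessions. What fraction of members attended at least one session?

14/15

By inclusion-exclusion,
P(at least one) = 7/15 + 11/30 + 13/30 + 2/5 − 1/5 − 1/6 − 1/6 − 2/15 − 1/6 − 1/6 + 1/15 + 1/10 + 1/15 + 1/15 − 1/30 = 14/15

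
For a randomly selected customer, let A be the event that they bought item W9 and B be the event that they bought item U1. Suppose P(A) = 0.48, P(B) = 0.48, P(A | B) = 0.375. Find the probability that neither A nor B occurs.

0.22

P(A ∩ B) = P(B)·P(A|B) = 0.48 × 0.375 = 0.18
By inclusion-exclusion,
P(A ∪ B) = 0.48 + 0.48 − 0.18 = 0.78
P(none) = 1 − 0.78 = 0.22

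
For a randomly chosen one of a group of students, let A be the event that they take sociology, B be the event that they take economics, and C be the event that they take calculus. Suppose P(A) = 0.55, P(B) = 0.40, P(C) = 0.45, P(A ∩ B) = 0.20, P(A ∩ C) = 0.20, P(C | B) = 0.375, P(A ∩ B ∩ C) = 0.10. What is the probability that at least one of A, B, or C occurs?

0.95

P(B ∩ C) = P(B)·P(C|B) = 0.40 × 0.375 = 0.15
P(A ∪ B ∪ C) = 0.55 + 0.40 + 0.45 − 0.20 − 0.20 − 0.15 + 0.10 = 0.95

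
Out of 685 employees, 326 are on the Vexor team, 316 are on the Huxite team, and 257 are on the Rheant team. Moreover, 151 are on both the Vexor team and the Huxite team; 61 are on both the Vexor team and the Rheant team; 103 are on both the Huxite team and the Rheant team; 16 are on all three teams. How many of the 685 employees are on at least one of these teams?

600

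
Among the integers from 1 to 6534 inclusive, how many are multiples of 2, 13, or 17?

3695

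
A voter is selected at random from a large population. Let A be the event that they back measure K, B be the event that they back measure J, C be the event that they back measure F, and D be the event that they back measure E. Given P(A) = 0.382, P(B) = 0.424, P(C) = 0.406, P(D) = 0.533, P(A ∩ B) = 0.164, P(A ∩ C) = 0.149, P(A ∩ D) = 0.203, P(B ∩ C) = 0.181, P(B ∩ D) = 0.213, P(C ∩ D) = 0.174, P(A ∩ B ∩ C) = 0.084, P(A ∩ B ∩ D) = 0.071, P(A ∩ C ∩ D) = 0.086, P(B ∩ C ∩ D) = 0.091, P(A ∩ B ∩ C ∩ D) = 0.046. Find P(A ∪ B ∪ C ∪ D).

P(A ∪ B ∪ C ∪ D) = 0.382 + 0.424 + 0.406 + 0.533 − 0.164 − 0.149 − 0.203 − 0.181 − 0.213 − 0.174 + 0.084 + 0.071 + 0.086 + 0.091 − 0.046 = 0.947

0.947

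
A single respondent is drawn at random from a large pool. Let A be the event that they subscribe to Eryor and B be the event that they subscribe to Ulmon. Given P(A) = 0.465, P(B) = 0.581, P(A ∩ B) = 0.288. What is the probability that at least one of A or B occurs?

0.758

P(A ∪ B) = 0.465 + 0.581 − 0.288 = 0.758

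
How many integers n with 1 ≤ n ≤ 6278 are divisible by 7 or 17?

Apply inclusion-exclusion:
896 + 369 − 52 = 1213

1213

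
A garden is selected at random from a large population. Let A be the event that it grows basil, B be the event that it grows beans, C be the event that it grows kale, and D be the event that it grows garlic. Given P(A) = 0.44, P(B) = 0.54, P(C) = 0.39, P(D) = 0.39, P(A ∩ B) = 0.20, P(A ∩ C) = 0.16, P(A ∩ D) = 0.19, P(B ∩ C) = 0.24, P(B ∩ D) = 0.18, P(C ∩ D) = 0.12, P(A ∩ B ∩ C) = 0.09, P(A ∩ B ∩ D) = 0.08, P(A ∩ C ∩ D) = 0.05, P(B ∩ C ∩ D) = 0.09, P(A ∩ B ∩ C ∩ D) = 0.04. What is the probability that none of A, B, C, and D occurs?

By inclusion-exclusion,
P(A ∪ B ∪ C ∪ D) = 0.44 + 0.54 + 0.39 + 0.39 − 0.20 − 0.16 − 0.19 − 0.24 − 0.18 − 0.12 + 0.09 + 0.08 + 0.05 + 0.09 − 0.04 = 0.94
P(none) = 1 − 0.94 = 0.06

0.06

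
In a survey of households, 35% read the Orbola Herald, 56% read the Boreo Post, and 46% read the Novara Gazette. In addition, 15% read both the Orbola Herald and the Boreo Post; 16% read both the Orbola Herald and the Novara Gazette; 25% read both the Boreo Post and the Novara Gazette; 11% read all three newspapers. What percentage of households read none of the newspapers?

Using inclusion–exclusion:
P(at least one) = 35 + 56 + 46 − 15 − 16 − 25 + 11 = 92%
P(none) = 100% − 92% = 8%

8%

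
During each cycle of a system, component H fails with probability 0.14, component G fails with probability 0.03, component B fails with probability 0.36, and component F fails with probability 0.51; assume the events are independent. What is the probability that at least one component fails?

Independence gives P(none) = ∏(1 − pᵢ).
P(none) = (1 − 0.14) × (1 − 0.03) × (1 − 0.36) × (1 − 0.51) = 0.86 × 0.97 × 0.64 × 0.49 = 0.26160512
P(at least one) = 1 − 0.26160512 = 0.73839488

0.73839488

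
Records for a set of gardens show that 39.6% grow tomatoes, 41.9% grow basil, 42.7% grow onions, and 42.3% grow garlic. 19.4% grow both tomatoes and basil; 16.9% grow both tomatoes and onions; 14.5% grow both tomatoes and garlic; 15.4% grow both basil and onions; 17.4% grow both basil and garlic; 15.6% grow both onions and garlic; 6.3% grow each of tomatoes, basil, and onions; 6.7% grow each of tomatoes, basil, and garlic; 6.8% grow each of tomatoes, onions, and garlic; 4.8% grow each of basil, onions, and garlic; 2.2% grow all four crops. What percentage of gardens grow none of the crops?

P(≥1) = 39.6 + 41.9 + 42.7 + 42.3 − 19.4 − 16.9 − 14.5 − 15.4 − 17.4 − 15.6 + 6.3 + 6.7 + 6.8 + 4.8 − 2.2 = 89.7%
P(none) = 100% − 89.7% = 10.3%

10.3%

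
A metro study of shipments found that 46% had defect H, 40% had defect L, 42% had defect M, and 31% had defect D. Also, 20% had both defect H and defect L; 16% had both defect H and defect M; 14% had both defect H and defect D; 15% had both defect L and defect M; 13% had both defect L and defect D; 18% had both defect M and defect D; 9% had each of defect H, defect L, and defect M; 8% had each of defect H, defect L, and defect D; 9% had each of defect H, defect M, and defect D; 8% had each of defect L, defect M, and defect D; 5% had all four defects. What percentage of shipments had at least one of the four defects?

P(at least one) = 46 + 40 + 42 + 31 − 20 − 16 − 14 − 15 − 13 − 18 + 9 + 8 + 9 + 8 − 5 = 92%

92%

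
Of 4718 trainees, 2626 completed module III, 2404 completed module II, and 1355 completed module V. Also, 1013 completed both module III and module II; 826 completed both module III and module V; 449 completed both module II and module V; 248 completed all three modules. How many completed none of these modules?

By inclusion–exclusion:
N(≥1) = 2626 + 2404 + 1355 − 1013 − 826 − 449 + 248 = 4345
None: 4718 − 4345 = 373

373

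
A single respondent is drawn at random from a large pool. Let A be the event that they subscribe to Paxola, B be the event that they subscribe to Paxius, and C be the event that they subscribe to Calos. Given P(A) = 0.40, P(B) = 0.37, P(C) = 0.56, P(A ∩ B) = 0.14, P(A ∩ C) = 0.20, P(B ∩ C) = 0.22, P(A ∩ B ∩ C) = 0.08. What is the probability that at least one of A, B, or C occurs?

0.85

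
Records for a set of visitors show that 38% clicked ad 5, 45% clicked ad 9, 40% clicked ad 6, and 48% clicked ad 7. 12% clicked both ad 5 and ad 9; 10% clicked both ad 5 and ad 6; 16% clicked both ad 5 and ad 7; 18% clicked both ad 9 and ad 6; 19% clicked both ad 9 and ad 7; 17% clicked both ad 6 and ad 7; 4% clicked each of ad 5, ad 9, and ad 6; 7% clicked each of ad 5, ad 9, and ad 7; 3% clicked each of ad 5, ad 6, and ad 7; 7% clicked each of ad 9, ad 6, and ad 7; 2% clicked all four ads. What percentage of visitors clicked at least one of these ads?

98%

Inclusion–exclusion gives
P(≥1) = 38 + 45 + 40 + 48 − 12 − 10 − 16 − 18 − 19 − 17 + 4 + 7 + 3 + 7 − 2 = 98%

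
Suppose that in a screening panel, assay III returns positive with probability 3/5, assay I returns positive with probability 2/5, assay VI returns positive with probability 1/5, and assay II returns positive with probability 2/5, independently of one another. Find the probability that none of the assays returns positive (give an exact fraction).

72/625

Independence gives P(none) = ∏(1 − pᵢ).
P(none) = (1 − 3/5) × (1 − 2/5) × (1 − 1/5) × (1 − 2/5) = 2/5 × 3/5 × 4/5 × 3/5 = 72/625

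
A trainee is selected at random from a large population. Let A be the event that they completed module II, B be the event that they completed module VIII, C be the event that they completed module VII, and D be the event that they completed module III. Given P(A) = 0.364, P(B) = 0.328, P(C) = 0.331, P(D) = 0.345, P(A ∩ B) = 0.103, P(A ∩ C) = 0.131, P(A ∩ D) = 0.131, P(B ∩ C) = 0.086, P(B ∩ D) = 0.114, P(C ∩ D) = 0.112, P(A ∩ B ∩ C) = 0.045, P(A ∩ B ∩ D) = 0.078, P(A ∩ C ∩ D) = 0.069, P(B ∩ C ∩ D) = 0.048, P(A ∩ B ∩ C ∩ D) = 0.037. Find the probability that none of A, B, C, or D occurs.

P(A ∪ B ∪ C ∪ D) = 0.364 + 0.328 + 0.331 + 0.345 − 0.103 − 0.131 − 0.131 − 0.086 − 0.114 − 0.112 + 0.045 + 0.078 + 0.069 + 0.048 − 0.037 = 0.894
P(none) = 1 − 0.894 = 0.106

0.106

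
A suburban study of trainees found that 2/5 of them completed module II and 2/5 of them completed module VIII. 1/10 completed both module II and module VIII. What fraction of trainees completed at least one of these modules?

7/10

P(≥1) = 2/5 + 2/5 − 1/10 = 7/10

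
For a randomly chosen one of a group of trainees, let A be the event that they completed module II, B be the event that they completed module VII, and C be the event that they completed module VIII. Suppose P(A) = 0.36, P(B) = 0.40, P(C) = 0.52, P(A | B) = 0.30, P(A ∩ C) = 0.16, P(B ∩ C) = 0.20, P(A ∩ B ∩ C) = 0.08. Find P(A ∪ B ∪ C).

P(A ∩ B) = P(B)·P(A|B) = 0.40 × 0.30 = 0.12
P(A ∪ B ∪ C) = 0.36 + 0.40 + 0.52 − 0.12 − 0.16 − 0.20 + 0.08 = 0.88

0.88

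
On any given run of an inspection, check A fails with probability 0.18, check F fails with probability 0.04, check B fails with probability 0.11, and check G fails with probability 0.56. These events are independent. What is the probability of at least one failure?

0.69173248

P(none) = (1 − 0.18) × (1 − 0.04) × (1 − 0.11) × (1 − 0.56) = 0.82 × 0.96 × 0.89 × 0.44 = 0.30826752
P(at least one) = 1 − 0.30826752 = 0.69173248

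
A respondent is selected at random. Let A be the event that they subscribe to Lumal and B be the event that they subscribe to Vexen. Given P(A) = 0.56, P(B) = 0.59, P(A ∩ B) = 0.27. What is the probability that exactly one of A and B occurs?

0.61

By inclusion–exclusion (exactly-one form):
P(exactly one) = 0.56 + 0.59 − 2·0.27 = 0.61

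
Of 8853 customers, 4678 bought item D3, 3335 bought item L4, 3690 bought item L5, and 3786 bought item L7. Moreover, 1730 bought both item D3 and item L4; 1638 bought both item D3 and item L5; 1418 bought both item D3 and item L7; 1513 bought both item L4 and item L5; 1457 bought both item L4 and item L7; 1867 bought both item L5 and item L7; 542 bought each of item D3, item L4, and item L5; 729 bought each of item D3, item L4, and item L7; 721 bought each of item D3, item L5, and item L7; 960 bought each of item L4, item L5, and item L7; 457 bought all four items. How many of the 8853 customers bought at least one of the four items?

|at least one| = 4678 + 3335 + 3690 + 3786 − 1730 − 1638 − 1418 − 1513 − 1457 − 1867 + 542 + 729 + 721 + 960 − 457 = 8361

8361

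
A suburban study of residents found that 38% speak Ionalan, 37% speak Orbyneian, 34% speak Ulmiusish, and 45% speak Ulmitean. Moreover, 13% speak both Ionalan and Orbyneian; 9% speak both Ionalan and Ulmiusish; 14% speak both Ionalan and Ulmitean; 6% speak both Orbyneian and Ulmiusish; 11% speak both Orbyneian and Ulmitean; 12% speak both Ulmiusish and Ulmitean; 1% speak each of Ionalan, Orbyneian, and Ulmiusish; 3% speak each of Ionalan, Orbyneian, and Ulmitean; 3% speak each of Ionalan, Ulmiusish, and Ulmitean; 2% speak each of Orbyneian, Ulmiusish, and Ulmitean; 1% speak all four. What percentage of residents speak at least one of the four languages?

By inclusion–exclusion:
P(union) = 38 + 37 + 34 + 45 − 13 − 9 − 14 − 6 − 11 − 12 + 1 + 3 + 3 + 2 − 1 = 97%

97%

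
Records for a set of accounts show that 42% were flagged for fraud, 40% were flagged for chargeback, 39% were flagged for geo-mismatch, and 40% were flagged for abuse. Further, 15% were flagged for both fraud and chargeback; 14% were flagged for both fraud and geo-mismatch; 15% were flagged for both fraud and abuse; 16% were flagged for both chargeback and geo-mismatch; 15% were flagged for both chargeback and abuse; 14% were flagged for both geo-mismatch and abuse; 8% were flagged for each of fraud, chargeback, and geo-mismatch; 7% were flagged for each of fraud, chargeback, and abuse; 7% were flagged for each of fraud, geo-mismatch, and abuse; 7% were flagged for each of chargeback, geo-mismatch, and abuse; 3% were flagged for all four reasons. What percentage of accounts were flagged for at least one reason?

98%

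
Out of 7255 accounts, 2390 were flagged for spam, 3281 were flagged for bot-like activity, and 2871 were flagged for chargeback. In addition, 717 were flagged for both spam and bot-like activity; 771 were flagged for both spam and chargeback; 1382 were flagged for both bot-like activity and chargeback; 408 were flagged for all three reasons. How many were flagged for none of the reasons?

1175

By inclusion-exclusion,
|at least one| = 2390 + 3281 + 2871 − 717 − 771 − 1382 + 408 = 6080
None: 7255 − 6080 = 1175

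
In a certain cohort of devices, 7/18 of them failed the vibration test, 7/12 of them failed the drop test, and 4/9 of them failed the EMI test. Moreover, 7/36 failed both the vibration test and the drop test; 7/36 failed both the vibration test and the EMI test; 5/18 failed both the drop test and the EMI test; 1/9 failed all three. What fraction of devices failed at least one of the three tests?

P(union) = 7/18 + 7/12 + 4/9 − 7/36 − 7/36 − 5/18 + 1/9 = 31/36

31/36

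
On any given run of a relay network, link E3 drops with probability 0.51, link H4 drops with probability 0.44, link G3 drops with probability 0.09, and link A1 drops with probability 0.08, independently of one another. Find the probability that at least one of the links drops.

P(none) = (1 − 0.51) × (1 − 0.44) × (1 − 0.09) × (1 − 0.08) = 0.49 × 0.56 × 0.91 × 0.92 = 0.22972768
P(at least one) = 1 − 0.22972768 = 0.77027232

0.77027232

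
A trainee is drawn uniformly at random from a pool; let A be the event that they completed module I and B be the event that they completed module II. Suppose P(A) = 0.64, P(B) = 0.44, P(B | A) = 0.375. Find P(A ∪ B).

P(A ∩ B) = P(A)·P(B|A) = 0.64 × 0.375 = 0.24
By inclusion-exclusion,
P(A ∪ B) = 0.64 + 0.44 − 0.24 = 0.84

0.84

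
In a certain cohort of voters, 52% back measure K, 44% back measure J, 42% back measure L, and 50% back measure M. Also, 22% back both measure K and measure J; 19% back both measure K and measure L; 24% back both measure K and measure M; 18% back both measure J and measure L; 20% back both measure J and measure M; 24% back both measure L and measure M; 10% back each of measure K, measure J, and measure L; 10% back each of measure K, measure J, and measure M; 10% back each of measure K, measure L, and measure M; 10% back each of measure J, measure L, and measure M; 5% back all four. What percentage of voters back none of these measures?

4%

Using inclusion–exclusion:
P(≥1) = 52 + 44 + 42 + 50 − 22 − 19 − 24 − 18 − 20 − 24 + 10 + 10 + 10 + 10 − 5 = 96%
P(none) = 100% − 96% = 4%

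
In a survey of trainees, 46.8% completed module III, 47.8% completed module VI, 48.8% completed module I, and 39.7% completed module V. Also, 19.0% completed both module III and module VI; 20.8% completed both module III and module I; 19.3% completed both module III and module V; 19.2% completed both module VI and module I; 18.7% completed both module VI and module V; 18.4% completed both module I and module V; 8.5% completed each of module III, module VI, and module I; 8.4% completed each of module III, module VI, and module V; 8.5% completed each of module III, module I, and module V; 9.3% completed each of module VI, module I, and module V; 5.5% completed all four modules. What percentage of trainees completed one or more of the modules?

Apply inclusion-exclusion:
P(union) = 46.8 + 47.8 + 48.8 + 39.7 − 19.0 − 20.8 − 19.3 − 19.2 − 18.7 − 18.4 + 8.5 + 8.4 + 8.5 + 9.3 − 5.5 = 96.9%

96.9%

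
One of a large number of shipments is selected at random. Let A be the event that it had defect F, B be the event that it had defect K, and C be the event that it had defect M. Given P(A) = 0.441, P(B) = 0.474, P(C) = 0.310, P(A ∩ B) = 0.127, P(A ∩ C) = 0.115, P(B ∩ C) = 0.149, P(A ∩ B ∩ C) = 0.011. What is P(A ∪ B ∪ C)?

P(A ∪ B ∪ C) = 0.441 + 0.474 + 0.310 − 0.127 − 0.115 − 0.149 + 0.011 = 0.845

0.845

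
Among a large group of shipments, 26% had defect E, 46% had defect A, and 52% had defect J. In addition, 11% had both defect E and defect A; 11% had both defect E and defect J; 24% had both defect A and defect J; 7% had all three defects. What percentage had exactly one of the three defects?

By inclusion–exclusion (exactly-one form):
P(exactly one) = 26 + 46 + 52 − 2·11 − 2·11 − 2·24 + 3·7 = 53%

53%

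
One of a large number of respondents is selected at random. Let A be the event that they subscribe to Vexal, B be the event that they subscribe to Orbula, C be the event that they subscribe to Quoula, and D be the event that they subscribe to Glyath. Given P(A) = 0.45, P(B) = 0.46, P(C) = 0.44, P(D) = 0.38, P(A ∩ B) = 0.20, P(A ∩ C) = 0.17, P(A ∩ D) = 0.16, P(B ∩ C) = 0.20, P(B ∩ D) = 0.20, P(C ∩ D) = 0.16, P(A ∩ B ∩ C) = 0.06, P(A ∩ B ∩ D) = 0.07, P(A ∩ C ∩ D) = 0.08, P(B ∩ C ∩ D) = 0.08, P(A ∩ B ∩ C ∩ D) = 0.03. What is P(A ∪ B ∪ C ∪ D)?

0.90

P(A ∪ B ∪ C ∪ D) = 0.45 + 0.46 + 0.44 + 0.38 − 0.20 − 0.17 − 0.16 − 0.20 − 0.20 − 0.16 + 0.06 + 0.07 + 0.08 + 0.08 − 0.03 = 0.90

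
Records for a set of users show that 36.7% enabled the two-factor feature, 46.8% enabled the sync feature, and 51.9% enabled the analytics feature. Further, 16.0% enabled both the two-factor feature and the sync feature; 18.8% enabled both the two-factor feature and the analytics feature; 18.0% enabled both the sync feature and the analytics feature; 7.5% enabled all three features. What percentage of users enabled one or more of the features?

90.1%

By inclusion-exclusion,
P(at least one) = 36.7 + 46.8 + 51.9 − 16.0 − 18.8 − 18.0 + 7.5 = 90.1%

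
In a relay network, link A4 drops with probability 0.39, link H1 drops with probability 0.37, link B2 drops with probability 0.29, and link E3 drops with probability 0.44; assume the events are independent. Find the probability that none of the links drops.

P(none) = (1 − 0.39) × (1 − 0.37) × (1 − 0.29) × (1 − 0.44) = 0.61 × 0.63 × 0.71 × 0.56 = 0.15279768

0.15279768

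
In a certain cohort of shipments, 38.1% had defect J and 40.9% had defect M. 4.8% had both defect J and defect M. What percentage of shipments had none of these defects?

P(union) = 38.1 + 40.9 − 4.8 = 74.2%
P(none) = 100% − 74.2% = 25.8%

25.8%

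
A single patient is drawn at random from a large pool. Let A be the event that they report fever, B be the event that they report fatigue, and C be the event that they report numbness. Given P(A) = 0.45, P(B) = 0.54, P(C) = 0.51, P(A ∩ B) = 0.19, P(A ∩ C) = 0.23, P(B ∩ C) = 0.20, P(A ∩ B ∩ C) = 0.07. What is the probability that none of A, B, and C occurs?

0.05

Using inclusion–exclusion:
P(A ∪ B ∪ C) = 0.45 + 0.54 + 0.51 − 0.19 − 0.23 − 0.20 + 0.07 = 0.95
P(none) = 1 − 0.95 = 0.05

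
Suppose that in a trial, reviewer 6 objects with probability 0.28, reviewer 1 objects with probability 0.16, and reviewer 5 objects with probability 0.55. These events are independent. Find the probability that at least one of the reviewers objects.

P(none) = (1 − 0.28) × (1 − 0.16) × (1 − 0.55) = 0.72 × 0.84 × 0.45 = 0.27216
P(at least one) = 1 − 0.27216 = 0.72784

0.72784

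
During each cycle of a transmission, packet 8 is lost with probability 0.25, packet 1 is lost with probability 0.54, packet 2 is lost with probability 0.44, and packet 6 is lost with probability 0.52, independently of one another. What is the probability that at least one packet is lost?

0.907264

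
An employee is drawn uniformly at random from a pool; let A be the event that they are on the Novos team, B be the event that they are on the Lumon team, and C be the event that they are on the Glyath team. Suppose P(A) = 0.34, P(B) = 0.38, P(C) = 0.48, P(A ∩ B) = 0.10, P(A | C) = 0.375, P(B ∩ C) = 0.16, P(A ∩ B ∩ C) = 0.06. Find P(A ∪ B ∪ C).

0.82

P(A ∩ C) = P(C)·P(A|C) = 0.48 × 0.375 = 0.18
Apply inclusion-exclusion:
P(A ∪ B ∪ C) = 0.34 + 0.38 + 0.48 − 0.10 − 0.18 − 0.16 + 0.06 = 0.82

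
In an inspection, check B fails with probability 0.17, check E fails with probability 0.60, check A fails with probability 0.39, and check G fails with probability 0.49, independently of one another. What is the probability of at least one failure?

0.8967148

Independence gives P(none) = ∏(1 − pᵢ).
P(none) = (1 − 0.17) × (1 − 0.60) × (1 − 0.39) × (1 − 0.49) = 0.83 × 0.40 × 0.61 × 0.51 = 0.1032852
P(at least one) = 1 − 0.1032852 = 0.8967148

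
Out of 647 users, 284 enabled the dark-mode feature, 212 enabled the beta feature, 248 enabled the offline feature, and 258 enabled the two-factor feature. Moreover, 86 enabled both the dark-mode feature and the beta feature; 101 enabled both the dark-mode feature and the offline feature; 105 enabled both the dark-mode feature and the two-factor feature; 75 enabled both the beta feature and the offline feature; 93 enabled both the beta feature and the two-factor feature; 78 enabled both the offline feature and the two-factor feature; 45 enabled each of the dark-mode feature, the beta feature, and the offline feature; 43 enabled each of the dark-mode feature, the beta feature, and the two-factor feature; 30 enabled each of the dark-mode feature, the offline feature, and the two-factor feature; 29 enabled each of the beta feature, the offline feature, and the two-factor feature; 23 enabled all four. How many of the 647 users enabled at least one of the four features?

|union| = 284 + 212 + 248 + 258 − 86 − 101 − 105 − 75 − 93 − 78 + 45 + 43 + 30 + 29 − 23 = 588

588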